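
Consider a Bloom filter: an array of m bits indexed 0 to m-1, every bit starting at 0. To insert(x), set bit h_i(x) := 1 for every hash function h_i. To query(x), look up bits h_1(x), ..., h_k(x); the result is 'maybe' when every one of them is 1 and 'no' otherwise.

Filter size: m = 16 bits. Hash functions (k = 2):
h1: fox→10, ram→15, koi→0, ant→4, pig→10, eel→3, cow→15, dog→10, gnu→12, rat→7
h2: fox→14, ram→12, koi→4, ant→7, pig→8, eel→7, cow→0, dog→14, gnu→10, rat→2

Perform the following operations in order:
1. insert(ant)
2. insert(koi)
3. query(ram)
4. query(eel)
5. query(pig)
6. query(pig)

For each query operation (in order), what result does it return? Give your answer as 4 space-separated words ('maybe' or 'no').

Answer: no no no no

Derivation:
Start: bits=0000000000000000
Op 1: insert ant -> sets bits 4 7 -> bits=0000100100000000
Op 2: insert koi -> sets bits 0 4 -> bits=1000100100000000
Op 3: query ram -> checks bit12=0, bit15=0 (has a 0) -> no
Op 4: query eel -> checks bit3=0, bit7=1 (has a 0) -> no
Op 5: query pig -> checks bit8=0, bit10=0 (has a 0) -> no
Op 6: query pig -> checks bit8=0, bit10=0 (has a 0) -> no
Query results in order: no no no no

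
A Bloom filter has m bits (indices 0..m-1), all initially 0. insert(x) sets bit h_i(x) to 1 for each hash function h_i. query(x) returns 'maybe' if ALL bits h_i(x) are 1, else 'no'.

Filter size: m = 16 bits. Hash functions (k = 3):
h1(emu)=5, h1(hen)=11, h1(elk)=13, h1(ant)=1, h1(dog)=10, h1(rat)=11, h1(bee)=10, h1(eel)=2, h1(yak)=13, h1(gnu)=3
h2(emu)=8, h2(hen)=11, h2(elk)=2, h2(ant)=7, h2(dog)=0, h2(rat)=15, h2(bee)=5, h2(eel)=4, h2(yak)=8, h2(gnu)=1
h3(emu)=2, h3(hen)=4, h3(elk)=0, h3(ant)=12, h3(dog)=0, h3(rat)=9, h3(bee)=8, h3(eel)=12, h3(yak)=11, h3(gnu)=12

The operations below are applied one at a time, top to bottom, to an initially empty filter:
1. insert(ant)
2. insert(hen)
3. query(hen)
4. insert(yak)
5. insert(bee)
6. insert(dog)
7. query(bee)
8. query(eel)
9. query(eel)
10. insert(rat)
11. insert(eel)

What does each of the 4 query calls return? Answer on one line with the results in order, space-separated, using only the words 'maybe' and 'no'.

Start: bits=0000000000000000
Op 1: insert ant -> sets bits 1 7 12 -> bits=0100000100001000
Op 2: insert hen -> sets bits 4 11 -> bits=0100100100011000
Op 3: query hen -> checks bit4=1, bit11=1 (all 1) -> maybe
Op 4: insert yak -> sets bits 8 11 13 -> bits=0100100110011100
Op 5: insert bee -> sets bits 5 8 10 -> bits=0100110110111100
Op 6: insert dog -> sets bits 0 10 -> bits=1100110110111100
Op 7: query bee -> checks bit5=1, bit8=1, bit10=1 (all 1) -> maybe
Op 8: query eel -> checks bit2=0, bit4=1, bit12=1 (has a 0) -> no
Op 9: query eel -> checks bit2=0, bit4=1, bit12=1 (has a 0) -> no
Op 10: insert rat -> sets bits 9 11 15 -> bits=1100110111111101
Op 11: insert eel -> sets bits 2 4 12 -> bits=1110110111111101
Query results in order: maybe maybe no no

Answer: maybe maybe no no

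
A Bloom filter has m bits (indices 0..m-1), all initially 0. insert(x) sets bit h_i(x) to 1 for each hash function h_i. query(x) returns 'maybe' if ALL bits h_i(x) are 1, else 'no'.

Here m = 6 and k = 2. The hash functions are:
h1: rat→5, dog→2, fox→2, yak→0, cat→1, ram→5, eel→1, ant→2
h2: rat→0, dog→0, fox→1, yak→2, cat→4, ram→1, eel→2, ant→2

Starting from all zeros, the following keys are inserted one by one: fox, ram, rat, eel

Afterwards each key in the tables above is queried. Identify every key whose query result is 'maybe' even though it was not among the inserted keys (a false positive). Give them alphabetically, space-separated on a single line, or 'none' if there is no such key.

Start: bits=000000
After insert 'fox': sets bits 1 2 -> bits=011000
After insert 'ram': sets bits 1 5 -> bits=011001
After insert 'rat': sets bits 0 5 -> bits=111001
After insert 'eel': sets bits 1 2 -> bits=111001
Not inserted: ant cat dog yak — query each against bits=111001:
query ant: checks bit2=1 (all 1) -> maybe => FALSE POSITIVE
query cat: checks bit1=1, bit4=0 (has a 0) -> no => not a false positive
query dog: checks bit0=1, bit2=1 (all 1) -> maybe => FALSE POSITIVE
query yak: checks bit0=1, bit2=1 (all 1) -> maybe => FALSE POSITIVE
False positives (alphabetical): ant dog yak

Answer: ant dog yak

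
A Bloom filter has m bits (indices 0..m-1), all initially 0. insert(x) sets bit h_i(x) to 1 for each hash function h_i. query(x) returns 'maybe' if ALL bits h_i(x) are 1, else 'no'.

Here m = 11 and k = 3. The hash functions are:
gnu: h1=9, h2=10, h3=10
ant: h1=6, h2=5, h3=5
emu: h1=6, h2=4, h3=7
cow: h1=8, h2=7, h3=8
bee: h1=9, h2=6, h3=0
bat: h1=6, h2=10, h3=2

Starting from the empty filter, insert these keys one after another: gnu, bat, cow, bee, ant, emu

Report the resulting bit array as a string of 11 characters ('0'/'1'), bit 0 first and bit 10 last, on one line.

Start: bits=00000000000
After insert 'gnu': sets bits 9 10 -> bits=00000000011
After insert 'bat': sets bits 2 6 10 -> bits=00100010011
After insert 'cow': sets bits 7 8 -> bits=00100011111
After insert 'bee': sets bits 0 6 9 -> bits=10100011111
After insert 'ant': sets bits 5 6 -> bits=10100111111
After insert 'emu': sets bits 4 6 7 -> bits=10101111111

Answer: 10101111111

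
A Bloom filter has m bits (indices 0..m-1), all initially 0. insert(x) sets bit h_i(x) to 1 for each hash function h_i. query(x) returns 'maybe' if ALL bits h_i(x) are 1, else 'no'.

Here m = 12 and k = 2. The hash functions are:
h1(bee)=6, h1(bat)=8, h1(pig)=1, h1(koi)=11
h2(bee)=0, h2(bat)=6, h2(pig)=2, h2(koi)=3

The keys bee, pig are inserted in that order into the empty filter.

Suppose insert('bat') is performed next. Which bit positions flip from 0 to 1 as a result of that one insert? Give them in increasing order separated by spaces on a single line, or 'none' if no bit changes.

Answer: 8

Derivation:
Start: bits=000000000000
After insert 'bee': sets bits 0 6 -> bits=100000100000
After insert 'pig': sets bits 1 2 -> bits=111000100000
insert 'bat' would touch bits 6 8; currently bit6=1, bit8=0
Bits that are 0 among those (would change 0->1): 8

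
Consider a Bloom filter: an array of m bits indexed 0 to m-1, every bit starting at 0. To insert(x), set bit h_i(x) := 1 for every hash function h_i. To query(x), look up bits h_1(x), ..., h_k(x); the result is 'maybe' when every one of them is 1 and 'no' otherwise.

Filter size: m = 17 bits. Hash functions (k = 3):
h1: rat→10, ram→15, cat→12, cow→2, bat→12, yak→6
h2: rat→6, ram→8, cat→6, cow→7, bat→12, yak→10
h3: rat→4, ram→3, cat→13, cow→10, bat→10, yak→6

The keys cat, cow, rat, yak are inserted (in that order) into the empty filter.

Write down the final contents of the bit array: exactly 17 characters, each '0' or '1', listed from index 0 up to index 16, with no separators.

Answer: 00101011001011000

Derivation:
Start: bits=00000000000000000
After insert 'cat': sets bits 6 12 13 -> bits=00000010000011000
After insert 'cow': sets bits 2 7 10 -> bits=00100011001011000
After insert 'rat': sets bits 4 6 10 -> bits=00101011001011000
After insert 'yak': sets bits 6 10 -> bits=00101011001011000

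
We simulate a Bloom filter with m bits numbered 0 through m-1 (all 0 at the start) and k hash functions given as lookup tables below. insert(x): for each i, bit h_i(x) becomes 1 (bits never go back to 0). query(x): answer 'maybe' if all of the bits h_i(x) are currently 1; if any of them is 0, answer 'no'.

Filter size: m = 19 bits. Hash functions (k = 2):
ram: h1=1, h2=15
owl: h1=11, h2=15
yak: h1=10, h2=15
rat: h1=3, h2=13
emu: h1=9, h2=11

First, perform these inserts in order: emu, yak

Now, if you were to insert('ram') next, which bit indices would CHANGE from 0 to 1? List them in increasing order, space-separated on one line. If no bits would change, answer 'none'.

Start: bits=0000000000000000000
After insert 'emu': sets bits 9 11 -> bits=0000000001010000000
After insert 'yak': sets bits 10 15 -> bits=0000000001110001000
insert 'ram' would touch bits 1 15; currently bit1=0, bit15=1
Bits that are 0 among those (would change 0->1): 1

Answer: 1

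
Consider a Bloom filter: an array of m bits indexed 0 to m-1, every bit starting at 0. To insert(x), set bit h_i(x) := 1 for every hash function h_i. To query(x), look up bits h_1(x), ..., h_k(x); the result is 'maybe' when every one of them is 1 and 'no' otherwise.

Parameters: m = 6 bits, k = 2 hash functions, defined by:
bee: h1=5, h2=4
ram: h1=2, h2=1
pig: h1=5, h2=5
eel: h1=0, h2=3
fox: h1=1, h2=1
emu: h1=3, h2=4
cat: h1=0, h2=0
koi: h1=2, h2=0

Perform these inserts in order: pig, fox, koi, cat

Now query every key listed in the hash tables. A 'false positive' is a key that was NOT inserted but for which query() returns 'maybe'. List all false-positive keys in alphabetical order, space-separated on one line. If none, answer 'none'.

Answer: ram

Derivation:
Start: bits=000000
After insert 'pig': sets bits 5 -> bits=000001
After insert 'fox': sets bits 1 -> bits=010001
After insert 'koi': sets bits 0 2 -> bits=111001
After insert 'cat': sets bits 0 -> bits=111001
Not inserted: bee eel emu ram — query each against bits=111001:
query bee: checks bit4=0, bit5=1 (has a 0) -> no => not a false positive
query eel: checks bit0=1, bit3=0 (has a 0) -> no => not a false positive
query emu: checks bit3=0, bit4=0 (has a 0) -> no => not a false positive
query ram: checks bit1=1, bit2=1 (all 1) -> maybe => FALSE POSITIVE
False positives (alphabetical): ram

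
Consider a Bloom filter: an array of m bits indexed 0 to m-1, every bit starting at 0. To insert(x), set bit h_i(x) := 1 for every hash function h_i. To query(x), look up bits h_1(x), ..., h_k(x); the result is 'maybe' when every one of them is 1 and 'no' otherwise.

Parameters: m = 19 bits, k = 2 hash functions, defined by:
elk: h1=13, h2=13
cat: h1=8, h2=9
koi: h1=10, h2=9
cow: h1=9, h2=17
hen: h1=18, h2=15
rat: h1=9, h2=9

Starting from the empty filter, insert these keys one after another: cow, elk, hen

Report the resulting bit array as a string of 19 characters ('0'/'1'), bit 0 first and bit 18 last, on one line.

Start: bits=0000000000000000000
After insert 'cow': sets bits 9 17 -> bits=0000000001000000010
After insert 'elk': sets bits 13 -> bits=0000000001000100010
After insert 'hen': sets bits 15 18 -> bits=0000000001000101011

Answer: 0000000001000101011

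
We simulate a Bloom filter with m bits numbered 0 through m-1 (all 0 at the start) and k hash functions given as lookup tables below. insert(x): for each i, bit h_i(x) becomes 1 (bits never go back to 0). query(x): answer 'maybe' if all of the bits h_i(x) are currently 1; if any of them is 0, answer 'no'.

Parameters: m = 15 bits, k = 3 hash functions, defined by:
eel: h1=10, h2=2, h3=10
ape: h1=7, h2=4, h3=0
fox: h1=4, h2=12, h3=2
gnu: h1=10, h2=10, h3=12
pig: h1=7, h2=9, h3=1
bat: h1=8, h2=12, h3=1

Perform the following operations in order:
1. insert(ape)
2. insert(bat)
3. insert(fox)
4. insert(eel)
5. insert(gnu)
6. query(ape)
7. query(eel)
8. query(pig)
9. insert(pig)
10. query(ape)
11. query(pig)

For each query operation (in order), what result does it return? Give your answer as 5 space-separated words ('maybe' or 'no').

Start: bits=000000000000000
Op 1: insert ape -> sets bits 0 4 7 -> bits=100010010000000
Op 2: insert bat -> sets bits 1 8 12 -> bits=110010011000100
Op 3: insert fox -> sets bits 2 4 12 -> bits=111010011000100
Op 4: insert eel -> sets bits 2 10 -> bits=111010011010100
Op 5: insert gnu -> sets bits 10 12 -> bits=111010011010100
Op 6: query ape -> checks bit0=1, bit4=1, bit7=1 (all 1) -> maybe
Op 7: query eel -> checks bit2=1, bit10=1 (all 1) -> maybe
Op 8: query pig -> checks bit1=1, bit7=1, bit9=0 (has a 0) -> no
Op 9: insert pig -> sets bits 1 7 9 -> bits=111010011110100
Op 10: query ape -> checks bit0=1, bit4=1, bit7=1 (all 1) -> maybe
Op 11: query pig -> checks bit1=1, bit7=1, bit9=1 (all 1) -> maybe
Query results in order: maybe maybe no maybe maybe

Answer: maybe maybe no maybe maybe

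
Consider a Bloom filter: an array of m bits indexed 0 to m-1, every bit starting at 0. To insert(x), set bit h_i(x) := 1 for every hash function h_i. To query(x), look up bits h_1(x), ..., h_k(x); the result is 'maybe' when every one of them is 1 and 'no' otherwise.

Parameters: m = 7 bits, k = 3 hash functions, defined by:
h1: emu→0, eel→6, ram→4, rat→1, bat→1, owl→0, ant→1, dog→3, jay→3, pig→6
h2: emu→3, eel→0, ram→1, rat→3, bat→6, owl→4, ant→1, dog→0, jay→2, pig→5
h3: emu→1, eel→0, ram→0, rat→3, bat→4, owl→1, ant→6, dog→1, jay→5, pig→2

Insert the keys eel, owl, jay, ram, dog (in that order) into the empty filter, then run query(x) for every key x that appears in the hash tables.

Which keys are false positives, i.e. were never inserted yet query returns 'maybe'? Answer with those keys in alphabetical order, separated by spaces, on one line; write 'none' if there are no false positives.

Start: bits=0000000
After insert 'eel': sets bits 0 6 -> bits=1000001
After insert 'owl': sets bits 0 1 4 -> bits=1100101
After insert 'jay': sets bits 2 3 5 -> bits=1111111
After insert 'ram': sets bits 0 1 4 -> bits=1111111
After insert 'dog': sets bits 0 1 3 -> bits=1111111
Not inserted: ant bat emu pig rat — query each against bits=1111111:
query ant: checks bit1=1, bit6=1 (all 1) -> maybe => FALSE POSITIVE
query bat: checks bit1=1, bit4=1, bit6=1 (all 1) -> maybe => FALSE POSITIVE
query emu: checks bit0=1, bit1=1, bit3=1 (all 1) -> maybe => FALSE POSITIVE
query pig: checks bit2=1, bit5=1, bit6=1 (all 1) -> maybe => FALSE POSITIVE
query rat: checks bit1=1, bit3=1 (all 1) -> maybe => FALSE POSITIVE
False positives (alphabetical): ant bat emu pig rat

Answer: ant bat emu pig rat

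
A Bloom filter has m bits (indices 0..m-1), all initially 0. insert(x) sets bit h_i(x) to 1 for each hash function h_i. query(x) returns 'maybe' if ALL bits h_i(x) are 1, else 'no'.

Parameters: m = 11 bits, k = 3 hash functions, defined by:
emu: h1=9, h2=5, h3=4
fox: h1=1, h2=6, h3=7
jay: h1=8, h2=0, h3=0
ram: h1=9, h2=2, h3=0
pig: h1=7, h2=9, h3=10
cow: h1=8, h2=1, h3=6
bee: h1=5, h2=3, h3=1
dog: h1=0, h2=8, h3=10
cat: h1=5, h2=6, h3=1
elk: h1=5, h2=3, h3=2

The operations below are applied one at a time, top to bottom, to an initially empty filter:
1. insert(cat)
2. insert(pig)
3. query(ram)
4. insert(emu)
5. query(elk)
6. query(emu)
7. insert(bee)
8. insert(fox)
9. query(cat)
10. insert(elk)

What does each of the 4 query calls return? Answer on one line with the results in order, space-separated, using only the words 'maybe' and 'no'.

Start: bits=00000000000
Op 1: insert cat -> sets bits 1 5 6 -> bits=01000110000
Op 2: insert pig -> sets bits 7 9 10 -> bits=01000111011
Op 3: query ram -> checks bit0=0, bit2=0, bit9=1 (has a 0) -> no
Op 4: insert emu -> sets bits 4 5 9 -> bits=01001111011
Op 5: query elk -> checks bit2=0, bit3=0, bit5=1 (has a 0) -> no
Op 6: query emu -> checks bit4=1, bit5=1, bit9=1 (all 1) -> maybe
Op 7: insert bee -> sets bits 1 3 5 -> bits=01011111011
Op 8: insert fox -> sets bits 1 6 7 -> bits=01011111011
Op 9: query cat -> checks bit1=1, bit5=1, bit6=1 (all 1) -> maybe
Op 10: insert elk -> sets bits 2 3 5 -> bits=01111111011
Query results in order: no no maybe maybe

Answer: no no maybe maybe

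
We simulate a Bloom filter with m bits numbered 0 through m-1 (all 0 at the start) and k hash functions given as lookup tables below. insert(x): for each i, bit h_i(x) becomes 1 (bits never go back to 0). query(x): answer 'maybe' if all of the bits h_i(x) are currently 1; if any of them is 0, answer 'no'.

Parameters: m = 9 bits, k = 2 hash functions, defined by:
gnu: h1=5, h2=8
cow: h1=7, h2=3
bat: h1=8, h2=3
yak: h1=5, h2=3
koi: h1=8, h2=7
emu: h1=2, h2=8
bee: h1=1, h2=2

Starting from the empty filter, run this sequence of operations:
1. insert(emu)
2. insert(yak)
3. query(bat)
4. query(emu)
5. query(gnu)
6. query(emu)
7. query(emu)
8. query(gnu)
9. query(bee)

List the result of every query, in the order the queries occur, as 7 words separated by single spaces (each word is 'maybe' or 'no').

Start: bits=000000000
Op 1: insert emu -> sets bits 2 8 -> bits=001000001
Op 2: insert yak -> sets bits 3 5 -> bits=001101001
Op 3: query bat -> checks bit3=1, bit8=1 (all 1) -> maybe
Op 4: query emu -> checks bit2=1, bit8=1 (all 1) -> maybe
Op 5: query gnu -> checks bit5=1, bit8=1 (all 1) -> maybe
Op 6: query emu -> checks bit2=1, bit8=1 (all 1) -> maybe
Op 7: query emu -> checks bit2=1, bit8=1 (all 1) -> maybe
Op 8: query gnu -> checks bit5=1, bit8=1 (all 1) -> maybe
Op 9: query bee -> checks bit1=0, bit2=1 (has a 0) -> no
Query results in order: maybe maybe maybe maybe maybe maybe no

Answer: maybe maybe maybe maybe maybe maybe no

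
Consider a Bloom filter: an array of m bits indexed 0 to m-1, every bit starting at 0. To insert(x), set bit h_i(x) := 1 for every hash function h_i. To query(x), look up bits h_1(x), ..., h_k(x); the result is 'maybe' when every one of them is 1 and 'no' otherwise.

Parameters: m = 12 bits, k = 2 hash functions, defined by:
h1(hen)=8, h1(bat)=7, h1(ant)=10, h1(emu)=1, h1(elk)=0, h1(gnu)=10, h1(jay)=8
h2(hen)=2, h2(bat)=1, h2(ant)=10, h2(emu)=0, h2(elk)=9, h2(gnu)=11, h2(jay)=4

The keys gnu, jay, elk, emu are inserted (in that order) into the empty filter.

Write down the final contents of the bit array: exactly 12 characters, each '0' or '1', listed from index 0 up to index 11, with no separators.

Answer: 110010001111

Derivation:
Start: bits=000000000000
After insert 'gnu': sets bits 10 11 -> bits=000000000011
After insert 'jay': sets bits 4 8 -> bits=000010001011
After insert 'elk': sets bits 0 9 -> bits=100010001111
After insert 'emu': sets bits 0 1 -> bits=110010001111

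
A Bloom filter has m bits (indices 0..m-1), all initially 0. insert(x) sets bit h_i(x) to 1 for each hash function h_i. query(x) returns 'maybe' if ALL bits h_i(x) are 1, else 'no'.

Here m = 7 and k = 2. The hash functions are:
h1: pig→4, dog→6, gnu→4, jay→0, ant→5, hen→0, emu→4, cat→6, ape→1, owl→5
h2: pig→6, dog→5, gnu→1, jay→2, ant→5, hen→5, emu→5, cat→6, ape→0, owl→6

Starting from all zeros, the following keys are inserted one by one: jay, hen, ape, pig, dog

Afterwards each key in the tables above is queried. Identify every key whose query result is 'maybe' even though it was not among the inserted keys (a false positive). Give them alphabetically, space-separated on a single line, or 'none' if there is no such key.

Start: bits=0000000
After insert 'jay': sets bits 0 2 -> bits=1010000
After insert 'hen': sets bits 0 5 -> bits=1010010
After insert 'ape': sets bits 0 1 -> bits=1110010
After insert 'pig': sets bits 4 6 -> bits=1110111
After insert 'dog': sets bits 5 6 -> bits=1110111
Not inserted: ant cat emu gnu owl — query each against bits=1110111:
query ant: checks bit5=1 (all 1) -> maybe => FALSE POSITIVE
query cat: checks bit6=1 (all 1) -> maybe => FALSE POSITIVE
query emu: checks bit4=1, bit5=1 (all 1) -> maybe => FALSE POSITIVE
query gnu: checks bit1=1, bit4=1 (all 1) -> maybe => FALSE POSITIVE
query owl: checks bit5=1, bit6=1 (all 1) -> maybe => FALSE POSITIVE
False positives (alphabetical): ant cat emu gnu owl

Answer: ant cat emu gnu owl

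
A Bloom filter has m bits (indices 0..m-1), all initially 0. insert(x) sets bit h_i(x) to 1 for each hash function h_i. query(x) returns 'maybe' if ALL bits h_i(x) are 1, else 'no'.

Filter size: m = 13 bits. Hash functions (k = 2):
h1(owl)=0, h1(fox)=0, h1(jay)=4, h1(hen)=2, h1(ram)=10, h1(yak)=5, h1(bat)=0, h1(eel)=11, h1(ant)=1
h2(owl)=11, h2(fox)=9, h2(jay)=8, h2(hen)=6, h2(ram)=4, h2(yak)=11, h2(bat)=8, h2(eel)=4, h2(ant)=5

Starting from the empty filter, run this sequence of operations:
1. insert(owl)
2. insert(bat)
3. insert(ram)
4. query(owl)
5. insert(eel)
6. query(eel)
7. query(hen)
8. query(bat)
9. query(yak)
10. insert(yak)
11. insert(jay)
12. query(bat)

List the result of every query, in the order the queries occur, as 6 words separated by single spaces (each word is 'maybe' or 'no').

Answer: maybe maybe no maybe no maybe

Derivation:
Start: bits=0000000000000
Op 1: insert owl -> sets bits 0 11 -> bits=1000000000010
Op 2: insert bat -> sets bits 0 8 -> bits=1000000010010
Op 3: insert ram -> sets bits 4 10 -> bits=1000100010110
Op 4: query owl -> checks bit0=1, bit11=1 (all 1) -> maybe
Op 5: insert eel -> sets bits 4 11 -> bits=1000100010110
Op 6: query eel -> checks bit4=1, bit11=1 (all 1) -> maybe
Op 7: query hen -> checks bit2=0, bit6=0 (has a 0) -> no
Op 8: query bat -> checks bit0=1, bit8=1 (all 1) -> maybe
Op 9: query yak -> checks bit5=0, bit11=1 (has a 0) -> no
Op 10: insert yak -> sets bits 5 11 -> bits=1000110010110
Op 11: insert jay -> sets bits 4 8 -> bits=1000110010110
Op 12: query bat -> checks bit0=1, bit8=1 (all 1) -> maybe
Query results in order: maybe maybe no maybe no maybe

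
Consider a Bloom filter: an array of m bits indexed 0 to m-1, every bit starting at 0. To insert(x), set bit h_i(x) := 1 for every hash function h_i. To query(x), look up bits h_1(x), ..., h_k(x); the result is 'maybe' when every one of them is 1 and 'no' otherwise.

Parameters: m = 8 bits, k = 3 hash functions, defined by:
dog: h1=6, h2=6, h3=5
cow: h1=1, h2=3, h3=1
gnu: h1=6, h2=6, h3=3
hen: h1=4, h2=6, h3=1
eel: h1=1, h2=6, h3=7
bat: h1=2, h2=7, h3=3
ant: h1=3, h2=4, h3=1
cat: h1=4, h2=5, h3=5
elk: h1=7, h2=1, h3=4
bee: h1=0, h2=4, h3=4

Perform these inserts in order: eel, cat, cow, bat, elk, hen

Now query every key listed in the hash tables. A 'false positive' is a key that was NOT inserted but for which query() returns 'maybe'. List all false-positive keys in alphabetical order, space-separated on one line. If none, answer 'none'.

Answer: ant dog gnu

Derivation:
Start: bits=00000000
After insert 'eel': sets bits 1 6 7 -> bits=01000011
After insert 'cat': sets bits 4 5 -> bits=01001111
After insert 'cow': sets bits 1 3 -> bits=01011111
After insert 'bat': sets bits 2 3 7 -> bits=01111111
After insert 'elk': sets bits 1 4 7 -> bits=01111111
After insert 'hen': sets bits 1 4 6 -> bits=01111111
Not inserted: ant bee dog gnu — query each against bits=01111111:
query ant: checks bit1=1, bit3=1, bit4=1 (all 1) -> maybe => FALSE POSITIVE
query bee: checks bit0=0, bit4=1 (has a 0) -> no => not a false positive
query dog: checks bit5=1, bit6=1 (all 1) -> maybe => FALSE POSITIVE
query gnu: checks bit3=1, bit6=1 (all 1) -> maybe => FALSE POSITIVE
False positives (alphabetical): ant dog gnu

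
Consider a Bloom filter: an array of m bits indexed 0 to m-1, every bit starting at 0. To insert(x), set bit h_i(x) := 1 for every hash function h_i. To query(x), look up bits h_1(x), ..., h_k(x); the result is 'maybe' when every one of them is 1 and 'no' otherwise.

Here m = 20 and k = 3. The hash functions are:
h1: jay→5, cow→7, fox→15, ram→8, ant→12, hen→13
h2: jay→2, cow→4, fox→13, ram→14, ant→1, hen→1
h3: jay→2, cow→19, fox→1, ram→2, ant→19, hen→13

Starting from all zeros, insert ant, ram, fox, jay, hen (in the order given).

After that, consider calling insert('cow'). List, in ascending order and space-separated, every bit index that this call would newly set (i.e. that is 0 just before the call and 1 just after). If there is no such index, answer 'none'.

Answer: 4 7

Derivation:
Start: bits=00000000000000000000
After insert 'ant': sets bits 1 12 19 -> bits=01000000000010000001
After insert 'ram': sets bits 2 8 14 -> bits=01100000100010100001
After insert 'fox': sets bits 1 13 15 -> bits=01100000100011110001
After insert 'jay': sets bits 2 5 -> bits=01100100100011110001
After insert 'hen': sets bits 1 13 -> bits=01100100100011110001
insert 'cow' would touch bits 4 7 19; currently bit4=0, bit7=0, bit19=1
Bits that are 0 among those (would change 0->1): 4 7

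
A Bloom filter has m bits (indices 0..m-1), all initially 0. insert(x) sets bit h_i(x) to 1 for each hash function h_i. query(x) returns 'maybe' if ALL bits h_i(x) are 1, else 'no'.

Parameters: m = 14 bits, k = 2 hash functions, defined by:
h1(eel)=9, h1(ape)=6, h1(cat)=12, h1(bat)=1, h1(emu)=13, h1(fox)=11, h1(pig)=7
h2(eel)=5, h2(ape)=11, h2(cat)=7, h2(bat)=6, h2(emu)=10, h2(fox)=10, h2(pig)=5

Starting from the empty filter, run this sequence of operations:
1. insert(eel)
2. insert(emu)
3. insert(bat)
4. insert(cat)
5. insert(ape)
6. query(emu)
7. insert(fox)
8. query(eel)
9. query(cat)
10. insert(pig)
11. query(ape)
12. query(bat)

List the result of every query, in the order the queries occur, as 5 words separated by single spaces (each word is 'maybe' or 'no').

Answer: maybe maybe maybe maybe maybe

Derivation:
Start: bits=00000000000000
Op 1: insert eel -> sets bits 5 9 -> bits=00000100010000
Op 2: insert emu -> sets bits 10 13 -> bits=00000100011001
Op 3: insert bat -> sets bits 1 6 -> bits=01000110011001
Op 4: insert cat -> sets bits 7 12 -> bits=01000111011011
Op 5: insert ape -> sets bits 6 11 -> bits=01000111011111
Op 6: query emu -> checks bit10=1, bit13=1 (all 1) -> maybe
Op 7: insert fox -> sets bits 10 11 -> bits=01000111011111
Op 8: query eel -> checks bit5=1, bit9=1 (all 1) -> maybe
Op 9: query cat -> checks bit7=1, bit12=1 (all 1) -> maybe
Op 10: insert pig -> sets bits 5 7 -> bits=01000111011111
Op 11: query ape -> checks bit6=1, bit11=1 (all 1) -> maybe
Op 12: query bat -> checks bit1=1, bit6=1 (all 1) -> maybe
Query results in order: maybe maybe maybe maybe maybe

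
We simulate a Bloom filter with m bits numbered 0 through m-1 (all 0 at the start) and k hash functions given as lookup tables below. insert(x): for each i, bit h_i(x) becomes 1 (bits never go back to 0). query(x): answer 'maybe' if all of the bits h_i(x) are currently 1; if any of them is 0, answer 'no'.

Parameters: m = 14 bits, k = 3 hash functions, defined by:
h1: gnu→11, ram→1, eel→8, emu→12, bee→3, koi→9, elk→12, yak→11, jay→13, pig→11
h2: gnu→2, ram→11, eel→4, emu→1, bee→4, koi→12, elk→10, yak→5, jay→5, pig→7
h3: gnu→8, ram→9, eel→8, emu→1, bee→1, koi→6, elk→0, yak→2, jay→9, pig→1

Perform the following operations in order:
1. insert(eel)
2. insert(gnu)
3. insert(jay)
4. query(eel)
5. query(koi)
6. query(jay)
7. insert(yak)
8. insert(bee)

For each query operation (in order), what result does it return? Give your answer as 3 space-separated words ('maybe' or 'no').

Start: bits=00000000000000
Op 1: insert eel -> sets bits 4 8 -> bits=00001000100000
Op 2: insert gnu -> sets bits 2 8 11 -> bits=00101000100100
Op 3: insert jay -> sets bits 5 9 13 -> bits=00101100110101
Op 4: query eel -> checks bit4=1, bit8=1 (all 1) -> maybe
Op 5: query koi -> checks bit6=0, bit9=1, bit12=0 (has a 0) -> no
Op 6: query jay -> checks bit5=1, bit9=1, bit13=1 (all 1) -> maybe
Op 7: insert yak -> sets bits 2 5 11 -> bits=00101100110101
Op 8: insert bee -> sets bits 1 3 4 -> bits=01111100110101
Query results in order: maybe no maybe

Answer: maybe no maybe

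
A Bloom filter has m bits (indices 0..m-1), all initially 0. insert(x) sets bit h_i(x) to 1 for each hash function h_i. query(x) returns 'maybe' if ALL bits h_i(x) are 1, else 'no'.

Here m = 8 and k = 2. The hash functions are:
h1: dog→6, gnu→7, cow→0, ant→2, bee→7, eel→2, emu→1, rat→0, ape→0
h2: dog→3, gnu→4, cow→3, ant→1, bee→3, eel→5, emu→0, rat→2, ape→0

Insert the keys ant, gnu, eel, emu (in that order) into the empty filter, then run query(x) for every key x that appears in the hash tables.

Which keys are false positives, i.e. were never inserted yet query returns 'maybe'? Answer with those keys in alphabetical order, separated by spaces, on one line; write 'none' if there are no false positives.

Answer: ape rat

Derivation:
Start: bits=00000000
After insert 'ant': sets bits 1 2 -> bits=01100000
After insert 'gnu': sets bits 4 7 -> bits=01101001
After insert 'eel': sets bits 2 5 -> bits=01101101
After insert 'emu': sets bits 0 1 -> bits=11101101
Not inserted: ape bee cow dog rat — query each against bits=11101101:
query ape: checks bit0=1 (all 1) -> maybe => FALSE POSITIVE
query bee: checks bit3=0, bit7=1 (has a 0) -> no => not a false positive
query cow: checks bit0=1, bit3=0 (has a 0) -> no => not a false positive
query dog: checks bit3=0, bit6=0 (has a 0) -> no => not a false positive
query rat: checks bit0=1, bit2=1 (all 1) -> maybe => FALSE POSITIVE
False positives (alphabetical): ape rat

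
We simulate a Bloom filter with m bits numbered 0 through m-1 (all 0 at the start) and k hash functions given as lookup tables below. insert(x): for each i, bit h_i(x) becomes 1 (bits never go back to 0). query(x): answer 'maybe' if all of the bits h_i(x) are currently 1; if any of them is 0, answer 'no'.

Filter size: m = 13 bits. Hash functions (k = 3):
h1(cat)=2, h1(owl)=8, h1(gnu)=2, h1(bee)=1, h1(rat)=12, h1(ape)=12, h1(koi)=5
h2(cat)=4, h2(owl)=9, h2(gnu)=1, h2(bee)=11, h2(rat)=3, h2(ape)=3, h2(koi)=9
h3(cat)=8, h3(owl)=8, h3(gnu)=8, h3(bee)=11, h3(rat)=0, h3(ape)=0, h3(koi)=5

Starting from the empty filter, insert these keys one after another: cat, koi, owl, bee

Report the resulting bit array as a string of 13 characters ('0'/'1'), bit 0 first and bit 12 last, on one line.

Start: bits=0000000000000
After insert 'cat': sets bits 2 4 8 -> bits=0010100010000
After insert 'koi': sets bits 5 9 -> bits=0010110011000
After insert 'owl': sets bits 8 9 -> bits=0010110011000
After insert 'bee': sets bits 1 11 -> bits=0110110011010

Answer: 0110110011010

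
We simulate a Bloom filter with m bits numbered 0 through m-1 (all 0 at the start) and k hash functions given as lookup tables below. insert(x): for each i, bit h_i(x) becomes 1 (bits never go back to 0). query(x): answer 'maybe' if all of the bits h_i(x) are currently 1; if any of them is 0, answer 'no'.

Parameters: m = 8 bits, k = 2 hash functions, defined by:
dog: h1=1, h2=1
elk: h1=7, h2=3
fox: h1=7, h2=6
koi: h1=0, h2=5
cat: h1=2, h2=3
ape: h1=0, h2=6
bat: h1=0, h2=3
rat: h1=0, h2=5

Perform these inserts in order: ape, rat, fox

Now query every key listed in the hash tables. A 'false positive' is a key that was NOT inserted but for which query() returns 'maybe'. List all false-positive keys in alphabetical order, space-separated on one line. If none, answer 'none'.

Start: bits=00000000
After insert 'ape': sets bits 0 6 -> bits=10000010
After insert 'rat': sets bits 0 5 -> bits=10000110
After insert 'fox': sets bits 6 7 -> bits=10000111
Not inserted: bat cat dog elk koi — query each against bits=10000111:
query bat: checks bit0=1, bit3=0 (has a 0) -> no => not a false positive
query cat: checks bit2=0, bit3=0 (has a 0) -> no => not a false positive
query dog: checks bit1=0 (has a 0) -> no => not a false positive
query elk: checks bit3=0, bit7=1 (has a 0) -> no => not a false positive
query koi: checks bit0=1, bit5=1 (all 1) -> maybe => FALSE POSITIVE
False positives (alphabetical): koi

Answer: koi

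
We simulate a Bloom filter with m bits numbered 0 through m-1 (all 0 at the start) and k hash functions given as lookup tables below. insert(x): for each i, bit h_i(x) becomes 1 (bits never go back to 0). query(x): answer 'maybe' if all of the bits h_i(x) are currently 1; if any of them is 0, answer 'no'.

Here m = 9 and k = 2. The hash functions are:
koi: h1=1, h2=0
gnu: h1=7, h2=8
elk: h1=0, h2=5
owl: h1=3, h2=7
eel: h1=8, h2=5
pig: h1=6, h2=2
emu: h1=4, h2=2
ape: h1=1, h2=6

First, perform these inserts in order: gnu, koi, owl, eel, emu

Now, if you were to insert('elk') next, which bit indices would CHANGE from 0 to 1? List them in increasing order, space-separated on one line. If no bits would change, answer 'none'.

Start: bits=000000000
After insert 'gnu': sets bits 7 8 -> bits=000000011
After insert 'koi': sets bits 0 1 -> bits=110000011
After insert 'owl': sets bits 3 7 -> bits=110100011
After insert 'eel': sets bits 5 8 -> bits=110101011
After insert 'emu': sets bits 2 4 -> bits=111111011
insert 'elk' would touch bits 0 5; currently bit0=1, bit5=1
Bits that are 0 among those (would change 0->1): none

Answer: none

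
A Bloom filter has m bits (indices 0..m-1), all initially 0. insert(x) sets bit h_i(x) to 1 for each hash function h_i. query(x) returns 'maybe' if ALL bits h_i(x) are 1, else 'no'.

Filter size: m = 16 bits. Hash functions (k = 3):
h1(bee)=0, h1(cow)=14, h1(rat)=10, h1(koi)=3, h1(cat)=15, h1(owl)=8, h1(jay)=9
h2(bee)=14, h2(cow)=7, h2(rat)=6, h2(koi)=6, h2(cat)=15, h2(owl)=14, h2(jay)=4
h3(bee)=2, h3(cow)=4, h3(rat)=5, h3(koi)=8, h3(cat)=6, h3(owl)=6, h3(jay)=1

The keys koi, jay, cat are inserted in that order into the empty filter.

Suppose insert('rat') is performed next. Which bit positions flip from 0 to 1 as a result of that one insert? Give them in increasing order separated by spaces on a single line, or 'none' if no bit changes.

Answer: 5 10

Derivation:
Start: bits=0000000000000000
After insert 'koi': sets bits 3 6 8 -> bits=0001001010000000
After insert 'jay': sets bits 1 4 9 -> bits=0101101011000000
After insert 'cat': sets bits 6 15 -> bits=0101101011000001
insert 'rat' would touch bits 5 6 10; currently bit5=0, bit6=1, bit10=0
Bits that are 0 among those (would change 0->1): 5 10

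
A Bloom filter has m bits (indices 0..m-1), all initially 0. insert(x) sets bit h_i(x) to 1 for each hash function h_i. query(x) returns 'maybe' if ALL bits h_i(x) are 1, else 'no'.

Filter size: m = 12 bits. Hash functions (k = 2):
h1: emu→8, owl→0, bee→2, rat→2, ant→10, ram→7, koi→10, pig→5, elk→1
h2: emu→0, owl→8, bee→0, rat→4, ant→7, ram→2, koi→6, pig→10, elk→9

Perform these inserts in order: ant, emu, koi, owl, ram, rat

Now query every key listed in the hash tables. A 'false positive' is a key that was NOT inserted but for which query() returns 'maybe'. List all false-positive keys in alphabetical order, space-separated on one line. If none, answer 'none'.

Answer: bee

Derivation:
Start: bits=000000000000
After insert 'ant': sets bits 7 10 -> bits=000000010010
After insert 'emu': sets bits 0 8 -> bits=100000011010
After insert 'koi': sets bits 6 10 -> bits=100000111010
After insert 'owl': sets bits 0 8 -> bits=100000111010
After insert 'ram': sets bits 2 7 -> bits=101000111010
After insert 'rat': sets bits 2 4 -> bits=101010111010
Not inserted: bee elk pig — query each against bits=101010111010:
query bee: checks bit0=1, bit2=1 (all 1) -> maybe => FALSE POSITIVE
query elk: checks bit1=0, bit9=0 (has a 0) -> no => not a false positive
query pig: checks bit5=0, bit10=1 (has a 0) -> no => not a false positive
False positives (alphabetical): bee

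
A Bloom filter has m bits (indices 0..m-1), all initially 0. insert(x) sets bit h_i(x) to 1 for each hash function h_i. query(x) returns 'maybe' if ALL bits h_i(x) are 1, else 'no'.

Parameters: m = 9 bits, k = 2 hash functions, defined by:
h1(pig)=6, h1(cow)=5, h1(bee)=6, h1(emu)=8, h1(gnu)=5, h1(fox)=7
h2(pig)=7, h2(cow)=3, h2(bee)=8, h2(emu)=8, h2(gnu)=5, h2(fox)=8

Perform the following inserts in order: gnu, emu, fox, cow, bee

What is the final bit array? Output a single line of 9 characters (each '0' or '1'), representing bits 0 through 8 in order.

Answer: 000101111

Derivation:
Start: bits=000000000
After insert 'gnu': sets bits 5 -> bits=000001000
After insert 'emu': sets bits 8 -> bits=000001001
After insert 'fox': sets bits 7 8 -> bits=000001011
After insert 'cow': sets bits 3 5 -> bits=000101011
After insert 'bee': sets bits 6 8 -> bits=000101111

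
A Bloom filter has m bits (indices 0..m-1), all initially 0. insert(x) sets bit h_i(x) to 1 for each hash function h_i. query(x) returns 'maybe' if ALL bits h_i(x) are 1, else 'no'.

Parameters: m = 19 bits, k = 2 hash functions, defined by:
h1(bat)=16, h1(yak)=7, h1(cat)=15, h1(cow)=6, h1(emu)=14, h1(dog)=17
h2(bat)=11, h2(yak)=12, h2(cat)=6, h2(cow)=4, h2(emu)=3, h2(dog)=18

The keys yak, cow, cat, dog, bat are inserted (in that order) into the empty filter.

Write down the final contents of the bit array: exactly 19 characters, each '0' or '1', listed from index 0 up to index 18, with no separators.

Answer: 0000101100011001111

Derivation:
Start: bits=0000000000000000000
After insert 'yak': sets bits 7 12 -> bits=0000000100001000000
After insert 'cow': sets bits 4 6 -> bits=0000101100001000000
After insert 'cat': sets bits 6 15 -> bits=0000101100001001000
After insert 'dog': sets bits 17 18 -> bits=0000101100001001011
After insert 'bat': sets bits 11 16 -> bits=0000101100011001111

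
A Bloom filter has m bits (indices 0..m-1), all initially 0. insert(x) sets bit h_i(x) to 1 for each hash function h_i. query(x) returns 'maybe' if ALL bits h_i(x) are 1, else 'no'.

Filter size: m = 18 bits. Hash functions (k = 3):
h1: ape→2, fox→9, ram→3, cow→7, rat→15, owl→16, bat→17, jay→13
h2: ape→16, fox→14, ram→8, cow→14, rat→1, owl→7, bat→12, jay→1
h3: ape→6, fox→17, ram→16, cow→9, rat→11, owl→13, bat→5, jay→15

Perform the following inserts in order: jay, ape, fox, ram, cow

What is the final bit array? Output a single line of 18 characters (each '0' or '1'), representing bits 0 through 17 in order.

Start: bits=000000000000000000
After insert 'jay': sets bits 1 13 15 -> bits=010000000000010100
After insert 'ape': sets bits 2 6 16 -> bits=011000100000010110
After insert 'fox': sets bits 9 14 17 -> bits=011000100100011111
After insert 'ram': sets bits 3 8 16 -> bits=011100101100011111
After insert 'cow': sets bits 7 9 14 -> bits=011100111100011111

Answer: 011100111100011111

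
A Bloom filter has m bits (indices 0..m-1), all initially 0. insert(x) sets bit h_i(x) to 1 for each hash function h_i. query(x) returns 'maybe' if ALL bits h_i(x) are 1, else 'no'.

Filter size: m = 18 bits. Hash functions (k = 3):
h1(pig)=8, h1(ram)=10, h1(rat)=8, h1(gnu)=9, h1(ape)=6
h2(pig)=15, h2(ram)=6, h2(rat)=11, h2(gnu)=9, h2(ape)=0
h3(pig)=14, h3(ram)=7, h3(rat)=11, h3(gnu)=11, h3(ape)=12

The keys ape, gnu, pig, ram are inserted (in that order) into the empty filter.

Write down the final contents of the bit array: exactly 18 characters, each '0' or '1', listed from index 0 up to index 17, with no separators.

Answer: 100000111111101100

Derivation:
Start: bits=000000000000000000
After insert 'ape': sets bits 0 6 12 -> bits=100000100000100000
After insert 'gnu': sets bits 9 11 -> bits=100000100101100000
After insert 'pig': sets bits 8 14 15 -> bits=100000101101101100
After insert 'ram': sets bits 6 7 10 -> bits=100000111111101100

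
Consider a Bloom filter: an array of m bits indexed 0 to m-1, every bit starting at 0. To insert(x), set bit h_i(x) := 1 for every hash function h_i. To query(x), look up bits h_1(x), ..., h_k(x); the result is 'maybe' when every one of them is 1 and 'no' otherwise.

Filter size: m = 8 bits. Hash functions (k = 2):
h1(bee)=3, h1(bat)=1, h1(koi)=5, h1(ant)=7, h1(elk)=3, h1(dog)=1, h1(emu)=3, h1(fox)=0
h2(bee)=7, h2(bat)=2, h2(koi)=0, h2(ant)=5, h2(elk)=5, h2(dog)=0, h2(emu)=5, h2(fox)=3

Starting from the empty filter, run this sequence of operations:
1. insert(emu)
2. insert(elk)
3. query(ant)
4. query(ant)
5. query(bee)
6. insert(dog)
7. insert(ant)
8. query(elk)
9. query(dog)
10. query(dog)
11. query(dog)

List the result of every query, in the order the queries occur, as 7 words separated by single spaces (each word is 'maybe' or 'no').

Start: bits=00000000
Op 1: insert emu -> sets bits 3 5 -> bits=00010100
Op 2: insert elk -> sets bits 3 5 -> bits=00010100
Op 3: query ant -> checks bit5=1, bit7=0 (has a 0) -> no
Op 4: query ant -> checks bit5=1, bit7=0 (has a 0) -> no
Op 5: query bee -> checks bit3=1, bit7=0 (has a 0) -> no
Op 6: insert dog -> sets bits 0 1 -> bits=11010100
Op 7: insert ant -> sets bits 5 7 -> bits=11010101
Op 8: query elk -> checks bit3=1, bit5=1 (all 1) -> maybe
Op 9: query dog -> checks bit0=1, bit1=1 (all 1) -> maybe
Op 10: query dog -> checks bit0=1, bit1=1 (all 1) -> maybe
Op 11: query dog -> checks bit0=1, bit1=1 (all 1) -> maybe
Query results in order: no no no maybe maybe maybe maybe

Answer: no no no maybe maybe maybe maybe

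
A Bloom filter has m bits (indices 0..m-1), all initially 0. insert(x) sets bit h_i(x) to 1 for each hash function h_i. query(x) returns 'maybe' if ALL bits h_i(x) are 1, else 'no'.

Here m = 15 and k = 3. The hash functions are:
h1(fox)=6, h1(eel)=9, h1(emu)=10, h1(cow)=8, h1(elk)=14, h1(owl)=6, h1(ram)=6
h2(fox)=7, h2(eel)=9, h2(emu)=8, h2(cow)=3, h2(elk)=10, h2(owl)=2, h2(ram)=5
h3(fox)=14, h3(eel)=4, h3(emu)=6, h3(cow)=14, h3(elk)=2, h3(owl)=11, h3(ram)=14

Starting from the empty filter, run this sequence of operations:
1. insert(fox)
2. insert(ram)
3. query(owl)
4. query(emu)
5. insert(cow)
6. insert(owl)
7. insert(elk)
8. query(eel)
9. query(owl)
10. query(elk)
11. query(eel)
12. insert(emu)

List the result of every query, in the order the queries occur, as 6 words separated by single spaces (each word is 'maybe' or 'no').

Answer: no no no maybe maybe no

Derivation:
Start: bits=000000000000000
Op 1: insert fox -> sets bits 6 7 14 -> bits=000000110000001
Op 2: insert ram -> sets bits 5 6 14 -> bits=000001110000001
Op 3: query owl -> checks bit2=0, bit6=1, bit11=0 (has a 0) -> no
Op 4: query emu -> checks bit6=1, bit8=0, bit10=0 (has a 0) -> no
Op 5: insert cow -> sets bits 3 8 14 -> bits=000101111000001
Op 6: insert owl -> sets bits 2 6 11 -> bits=001101111001001
Op 7: insert elk -> sets bits 2 10 14 -> bits=001101111011001
Op 8: query eel -> checks bit4=0, bit9=0 (has a 0) -> no
Op 9: query owl -> checks bit2=1, bit6=1, bit11=1 (all 1) -> maybe
Op 10: query elk -> checks bit2=1, bit10=1, bit14=1 (all 1) -> maybe
Op 11: query eel -> checks bit4=0, bit9=0 (has a 0) -> no
Op 12: insert emu -> sets bits 6 8 10 -> bits=001101111011001
Query results in order: no no no maybe maybe no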